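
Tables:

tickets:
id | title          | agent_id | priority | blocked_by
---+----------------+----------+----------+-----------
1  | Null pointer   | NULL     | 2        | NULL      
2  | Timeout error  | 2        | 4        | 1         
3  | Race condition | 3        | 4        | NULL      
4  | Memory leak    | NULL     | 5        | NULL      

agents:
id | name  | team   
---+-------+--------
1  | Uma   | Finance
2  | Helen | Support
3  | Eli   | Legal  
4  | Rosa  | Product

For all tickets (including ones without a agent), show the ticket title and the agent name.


LEFT JOIN keeps every row from tickets (the left table); where agent_id has no match in agents, the agent columns become NULL. Walk through each ticket:
  - ticket 1 (Null pointer): agent_id=NULL, no match -> kept with NULL
  - ticket 2 (Timeout error): agent_id=2 -> matches Helen
  - ticket 3 (Race condition): agent_id=3 -> matches Eli
  - ticket 4 (Memory leak): agent_id=NULL, no match -> kept with NULL
All 4 rows appear; 2 have NULL agent.

SQL:
SELECT a.title, b.name AS agent
FROM tickets a
LEFT JOIN agents b ON a.agent_id = b.id

Result:
title          | agent
---------------+------
Null pointer   | NULL 
Timeout error  | Helen
Race condition | Eli  
Memory leak    | NULL 


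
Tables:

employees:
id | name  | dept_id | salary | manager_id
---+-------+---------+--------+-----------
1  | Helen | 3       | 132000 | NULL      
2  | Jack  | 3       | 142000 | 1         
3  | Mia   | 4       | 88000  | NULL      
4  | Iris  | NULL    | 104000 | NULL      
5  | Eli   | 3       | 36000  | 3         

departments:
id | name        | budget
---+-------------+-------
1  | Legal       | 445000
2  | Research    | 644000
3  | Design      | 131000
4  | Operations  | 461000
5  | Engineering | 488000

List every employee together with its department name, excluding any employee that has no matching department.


INNER JOIN keeps only employees rows whose dept_id matches an id in departments. Walk through each employee:
  - employee 1 (Helen): dept_id=3 -> matches Design
  - employee 2 (Jack): dept_id=3 -> matches Design
  - employee 3 (Mia): dept_id=4 -> matches Operations
  - employee 4 (Iris): dept_id=NULL, no match -> dropped
  - employee 5 (Eli): dept_id=3 -> matches Design
So 1 of 5 rows is dropped.

SQL:
SELECT a.name, b.name AS department
FROM employees a
INNER JOIN departments b ON a.dept_id = b.id

Result:
name  | department
------+-----------
Helen | Design    
Jack  | Design    
Mia   | Operations
Eli   | Design    


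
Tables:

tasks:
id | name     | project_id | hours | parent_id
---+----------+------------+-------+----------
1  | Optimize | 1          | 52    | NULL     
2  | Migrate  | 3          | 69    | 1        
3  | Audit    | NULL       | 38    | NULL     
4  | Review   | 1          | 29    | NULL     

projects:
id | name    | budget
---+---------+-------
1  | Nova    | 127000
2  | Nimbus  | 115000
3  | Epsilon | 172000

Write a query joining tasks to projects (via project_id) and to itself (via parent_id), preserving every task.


Two LEFT JOINs from the same base table tasks: one to projects via project_id, one to tasks itself via parent_id. Both are LEFT so every task is preserved.
Match against projects:
  - task 1 (Optimize): project_id=1 -> matches Nova
  - task 2 (Migrate): project_id=3 -> matches Epsilon
  - task 3 (Audit): project_id=NULL, no match -> kept with NULL
  - task 4 (Review): project_id=1 -> matches Nova
Match against tasks (self):
  - task 1 (Optimize): parent_id=NULL -> NULL
  - task 2 (Migrate): parent_id=1 -> Optimize
  - task 3 (Audit): parent_id=NULL -> NULL
  - task 4 (Review): parent_id=NULL -> NULL

SQL:
SELECT a.name, b.name AS project, c.name AS parent
FROM tasks a
LEFT JOIN projects b ON a.project_id = b.id
LEFT JOIN tasks c ON a.parent_id = c.id

Result:
name     | project | parent  
---------+---------+---------
Optimize | Nova    | NULL    
Migrate  | Epsilon | Optimize
Audit    | NULL    | NULL    
Review   | Nova    | NULL    


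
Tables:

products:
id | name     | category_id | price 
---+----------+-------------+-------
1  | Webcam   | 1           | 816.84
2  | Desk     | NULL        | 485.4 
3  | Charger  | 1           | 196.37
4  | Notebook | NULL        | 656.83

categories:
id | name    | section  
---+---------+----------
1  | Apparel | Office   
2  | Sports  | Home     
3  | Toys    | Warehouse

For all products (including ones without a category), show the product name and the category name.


LEFT JOIN keeps every row from products (the left table); where category_id has no match in categories, the category columns become NULL. Walk through each product:
  - product 1 (Webcam): category_id=1 -> matches Apparel
  - product 2 (Desk): category_id=NULL, no match -> kept with NULL
  - product 3 (Charger): category_id=1 -> matches Apparel
  - product 4 (Notebook): category_id=NULL, no match -> kept with NULL
All 4 rows appear; 2 have NULL category.

SQL:
SELECT a.name, b.name AS category
FROM products a
LEFT JOIN categories b ON a.category_id = b.id

Result:
name     | category
---------+---------
Webcam   | Apparel 
Desk     | NULL    
Charger  | Apparel 
Notebook | NULL    


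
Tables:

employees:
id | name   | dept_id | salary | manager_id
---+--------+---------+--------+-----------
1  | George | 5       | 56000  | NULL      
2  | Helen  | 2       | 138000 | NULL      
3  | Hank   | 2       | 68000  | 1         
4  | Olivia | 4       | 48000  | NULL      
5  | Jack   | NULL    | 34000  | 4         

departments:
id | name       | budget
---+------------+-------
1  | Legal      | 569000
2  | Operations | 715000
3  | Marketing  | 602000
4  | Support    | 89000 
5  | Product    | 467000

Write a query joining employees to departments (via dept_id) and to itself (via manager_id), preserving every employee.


Two LEFT JOINs from the same base table employees: one to departments via dept_id, one to employees itself via manager_id. Both are LEFT so every employee is preserved.
Match against departments:
  - employee 1 (George): dept_id=5 -> matches Product
  - employee 2 (Helen): dept_id=2 -> matches Operations
  - employee 3 (Hank): dept_id=2 -> matches Operations
  - employee 4 (Olivia): dept_id=4 -> matches Support
  - employee 5 (Jack): dept_id=NULL, no match -> kept with NULL
Match against employees (self):
  - employee 1 (George): manager_id=NULL -> NULL
  - employee 2 (Helen): manager_id=NULL -> NULL
  - employee 3 (Hank): manager_id=1 -> George
  - employee 4 (Olivia): manager_id=NULL -> NULL
  - employee 5 (Jack): manager_id=4 -> Olivia

SQL:
SELECT a.name, b.name AS department, c.name AS manager
FROM employees a
LEFT JOIN departments b ON a.dept_id = b.id
LEFT JOIN employees c ON a.manager_id = c.id

Result:
name   | department | manager
-------+------------+--------
George | Product    | NULL   
Helen  | Operations | NULL   
Hank   | Operations | George 
Olivia | Support    | NULL   
Jack   | NULL       | Olivia 


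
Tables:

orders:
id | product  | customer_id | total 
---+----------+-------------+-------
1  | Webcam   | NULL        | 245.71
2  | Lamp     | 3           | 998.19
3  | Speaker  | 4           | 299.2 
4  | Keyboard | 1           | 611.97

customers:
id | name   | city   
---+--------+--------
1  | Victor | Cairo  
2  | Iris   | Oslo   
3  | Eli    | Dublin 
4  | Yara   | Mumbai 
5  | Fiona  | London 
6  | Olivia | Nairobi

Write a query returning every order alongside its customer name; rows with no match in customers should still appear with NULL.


LEFT JOIN keeps every row from orders (the left table); where customer_id has no match in customers, the customer columns become NULL. Walk through each order:
  - order 1 (Webcam): customer_id=NULL, no match -> kept with NULL
  - order 2 (Lamp): customer_id=3 -> matches Eli
  - order 3 (Speaker): customer_id=4 -> matches Yara
  - order 4 (Keyboard): customer_id=1 -> matches Victor
All 4 rows appear; 1 has NULL customer.

SQL:
SELECT a.product, b.name AS customer
FROM orders a
LEFT JOIN customers b ON a.customer_id = b.id

Result:
product  | customer
---------+---------
Webcam   | NULL    
Lamp     | Eli     
Speaker  | Yara    
Keyboard | Victor  


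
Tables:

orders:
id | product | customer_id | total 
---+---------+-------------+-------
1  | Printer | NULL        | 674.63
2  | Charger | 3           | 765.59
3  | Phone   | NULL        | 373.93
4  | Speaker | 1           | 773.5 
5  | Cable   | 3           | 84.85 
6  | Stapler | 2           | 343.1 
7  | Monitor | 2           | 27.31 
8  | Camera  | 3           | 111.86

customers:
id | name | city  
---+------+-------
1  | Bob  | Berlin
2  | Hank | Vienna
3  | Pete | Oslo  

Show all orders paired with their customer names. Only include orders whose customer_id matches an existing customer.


INNER JOIN keeps only orders rows whose customer_id matches an id in customers. Walk through each order:
  - order 1 (Printer): customer_id=NULL, no match -> dropped
  - order 2 (Charger): customer_id=3 -> matches Pete
  - order 3 (Phone): customer_id=NULL, no match -> dropped
  - order 4 (Speaker): customer_id=1 -> matches Bob
  - order 5 (Cable): customer_id=3 -> matches Pete
  - order 6 (Stapler): customer_id=2 -> matches Hank
  - order 7 (Monitor): customer_id=2 -> matches Hank
  - order 8 (Camera): customer_id=3 -> matches Pete
So 2 of 8 rows are dropped.

SQL:
SELECT a.product, b.name AS customer
FROM orders a
INNER JOIN customers b ON a.customer_id = b.id

Result:
product | customer
--------+---------
Charger | Pete    
Speaker | Bob     
Cable   | Pete    
Stapler | Hank    
Monitor | Hank    
Camera  | Pete    


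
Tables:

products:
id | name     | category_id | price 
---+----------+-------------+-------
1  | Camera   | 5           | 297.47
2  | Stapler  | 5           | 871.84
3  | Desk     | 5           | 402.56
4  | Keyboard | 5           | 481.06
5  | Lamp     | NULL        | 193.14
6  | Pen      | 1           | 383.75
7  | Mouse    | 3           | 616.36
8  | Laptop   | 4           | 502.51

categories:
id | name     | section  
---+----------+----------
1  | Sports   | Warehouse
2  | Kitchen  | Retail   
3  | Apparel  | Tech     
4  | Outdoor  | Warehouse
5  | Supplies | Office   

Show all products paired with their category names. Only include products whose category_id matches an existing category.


INNER JOIN keeps only products rows whose category_id matches an id in categories. Walk through each product:
  - product 1 (Camera): category_id=5 -> matches Supplies
  - product 2 (Stapler): category_id=5 -> matches Supplies
  - product 3 (Desk): category_id=5 -> matches Supplies
  - product 4 (Keyboard): category_id=5 -> matches Supplies
  - product 5 (Lamp): category_id=NULL, no match -> dropped
  - product 6 (Pen): category_id=1 -> matches Sports
  - product 7 (Mouse): category_id=3 -> matches Apparel
  - product 8 (Laptop): category_id=4 -> matches Outdoor
So 1 of 8 rows is dropped.

SQL:
SELECT a.name, b.name AS category
FROM products a
INNER JOIN categories b ON a.category_id = b.id

Result:
name     | category
---------+---------
Camera   | Supplies
Stapler  | Supplies
Desk     | Supplies
Keyboard | Supplies
Pen      | Sports  
Mouse    | Apparel 
Laptop   | Outdoor 


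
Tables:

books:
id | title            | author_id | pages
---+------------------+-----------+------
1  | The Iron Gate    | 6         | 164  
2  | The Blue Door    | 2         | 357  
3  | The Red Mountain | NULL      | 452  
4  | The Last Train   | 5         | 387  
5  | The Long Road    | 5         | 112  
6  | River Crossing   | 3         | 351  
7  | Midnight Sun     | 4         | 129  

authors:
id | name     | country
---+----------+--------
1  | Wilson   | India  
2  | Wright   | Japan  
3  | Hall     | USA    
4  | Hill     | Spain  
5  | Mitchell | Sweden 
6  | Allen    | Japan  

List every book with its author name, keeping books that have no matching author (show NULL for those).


LEFT JOIN keeps every row from books (the left table); where author_id has no match in authors, the author columns become NULL. Walk through each book:
  - book 1 (The Iron Gate): author_id=6 -> matches Allen
  - book 2 (The Blue Door): author_id=2 -> matches Wright
  - book 3 (The Red Mountain): author_id=NULL, no match -> kept with NULL
  - book 4 (The Last Train): author_id=5 -> matches Mitchell
  - book 5 (The Long Road): author_id=5 -> matches Mitchell
  - book 6 (River Crossing): author_id=3 -> matches Hall
  - book 7 (Midnight Sun): author_id=4 -> matches Hill
All 7 rows appear; 1 has NULL author.

SQL:
SELECT a.title, b.name AS author
FROM books a
LEFT JOIN authors b ON a.author_id = b.id

Result:
title            | author  
-----------------+---------
The Iron Gate    | Allen   
The Blue Door    | Wright  
The Red Mountain | NULL    
The Last Train   | Mitchell
The Long Road    | Mitchell
River Crossing   | Hall    
Midnight Sun     | Hill    


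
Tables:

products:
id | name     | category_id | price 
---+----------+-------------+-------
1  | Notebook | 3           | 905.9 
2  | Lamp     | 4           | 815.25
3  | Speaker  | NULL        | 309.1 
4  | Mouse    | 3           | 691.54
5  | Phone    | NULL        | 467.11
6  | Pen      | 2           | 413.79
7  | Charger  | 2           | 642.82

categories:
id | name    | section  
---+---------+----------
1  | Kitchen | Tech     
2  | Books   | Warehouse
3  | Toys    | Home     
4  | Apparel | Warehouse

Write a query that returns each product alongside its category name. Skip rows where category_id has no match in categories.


INNER JOIN keeps only products rows whose category_id matches an id in categories. Walk through each product:
  - product 1 (Notebook): category_id=3 -> matches Toys
  - product 2 (Lamp): category_id=4 -> matches Apparel
  - product 3 (Speaker): category_id=NULL, no match -> dropped
  - product 4 (Mouse): category_id=3 -> matches Toys
  - product 5 (Phone): category_id=NULL, no match -> dropped
  - product 6 (Pen): category_id=2 -> matches Books
  - product 7 (Charger): category_id=2 -> matches Books
So 2 of 7 rows are dropped.

SQL:
SELECT a.name, b.name AS category
FROM products a
INNER JOIN categories b ON a.category_id = b.id

Result:
name     | category
---------+---------
Notebook | Toys    
Lamp     | Apparel 
Mouse    | Toys    
Pen      | Books   
Charger  | Books   


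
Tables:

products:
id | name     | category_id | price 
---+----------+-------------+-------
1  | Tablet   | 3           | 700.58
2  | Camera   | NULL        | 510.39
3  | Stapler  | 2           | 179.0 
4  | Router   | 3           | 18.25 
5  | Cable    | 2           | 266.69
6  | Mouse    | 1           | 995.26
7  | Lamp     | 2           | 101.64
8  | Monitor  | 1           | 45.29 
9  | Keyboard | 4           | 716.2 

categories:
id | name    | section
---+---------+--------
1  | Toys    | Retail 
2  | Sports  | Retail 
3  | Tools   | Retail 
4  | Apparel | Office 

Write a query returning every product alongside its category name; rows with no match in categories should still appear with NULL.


LEFT JOIN keeps every row from products (the left table); where category_id has no match in categories, the category columns become NULL. Walk through each product:
  - product 1 (Tablet): category_id=3 -> matches Tools
  - product 2 (Camera): category_id=NULL, no match -> kept with NULL
  - product 3 (Stapler): category_id=2 -> matches Sports
  - product 4 (Router): category_id=3 -> matches Tools
  - product 5 (Cable): category_id=2 -> matches Sports
  - product 6 (Mouse): category_id=1 -> matches Toys
  - product 7 (Lamp): category_id=2 -> matches Sports
  - product 8 (Monitor): category_id=1 -> matches Toys
  - product 9 (Keyboard): category_id=4 -> matches Apparel
All 9 rows appear; 1 has NULL category.

SQL:
SELECT a.name, b.name AS category
FROM products a
LEFT JOIN categories b ON a.category_id = b.id

Result:
name     | category
---------+---------
Tablet   | Tools   
Camera   | NULL    
Stapler  | Sports  
Router   | Tools   
Cable    | Sports  
Mouse    | Toys    
Lamp     | Sports  
Monitor  | Toys    
Keyboard | Apparel 


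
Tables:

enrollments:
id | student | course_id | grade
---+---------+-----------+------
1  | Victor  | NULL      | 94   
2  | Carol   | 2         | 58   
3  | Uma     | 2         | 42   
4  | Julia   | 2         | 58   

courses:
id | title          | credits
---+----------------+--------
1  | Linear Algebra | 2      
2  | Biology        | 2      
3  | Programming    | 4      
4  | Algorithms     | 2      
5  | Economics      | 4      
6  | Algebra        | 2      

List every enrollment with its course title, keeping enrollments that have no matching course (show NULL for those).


LEFT JOIN keeps every row from enrollments (the left table); where course_id has no match in courses, the course columns become NULL. Walk through each enrollment:
  - enrollment 1 (Victor): course_id=NULL, no match -> kept with NULL
  - enrollment 2 (Carol): course_id=2 -> matches Biology
  - enrollment 3 (Uma): course_id=2 -> matches Biology
  - enrollment 4 (Julia): course_id=2 -> matches Biology
All 4 rows appear; 1 has NULL course.

SQL:
SELECT a.student, b.title AS course
FROM enrollments a
LEFT JOIN courses b ON a.course_id = b.id

Result:
student | course 
--------+--------
Victor  | NULL   
Carol   | Biology
Uma     | Biology
Julia   | Biology


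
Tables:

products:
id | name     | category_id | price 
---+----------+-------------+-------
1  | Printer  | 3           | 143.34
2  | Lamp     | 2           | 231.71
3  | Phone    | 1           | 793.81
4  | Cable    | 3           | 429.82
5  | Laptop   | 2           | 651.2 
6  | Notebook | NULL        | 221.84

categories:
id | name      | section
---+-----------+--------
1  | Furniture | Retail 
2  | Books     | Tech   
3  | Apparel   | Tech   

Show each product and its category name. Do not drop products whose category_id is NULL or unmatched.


LEFT JOIN keeps every row from products (the left table); where category_id has no match in categories, the category columns become NULL. Walk through each product:
  - product 1 (Printer): category_id=3 -> matches Apparel
  - product 2 (Lamp): category_id=2 -> matches Books
  - product 3 (Phone): category_id=1 -> matches Furniture
  - product 4 (Cable): category_id=3 -> matches Apparel
  - product 5 (Laptop): category_id=2 -> matches Books
  - product 6 (Notebook): category_id=NULL, no match -> kept with NULL
All 6 rows appear; 1 has NULL category.

SQL:
SELECT a.name, b.name AS category
FROM products a
LEFT JOIN categories b ON a.category_id = b.id

Result:
name     | category 
---------+----------
Printer  | Apparel  
Lamp     | Books    
Phone    | Furniture
Cable    | Apparel  
Laptop   | Books    
Notebook | NULL     


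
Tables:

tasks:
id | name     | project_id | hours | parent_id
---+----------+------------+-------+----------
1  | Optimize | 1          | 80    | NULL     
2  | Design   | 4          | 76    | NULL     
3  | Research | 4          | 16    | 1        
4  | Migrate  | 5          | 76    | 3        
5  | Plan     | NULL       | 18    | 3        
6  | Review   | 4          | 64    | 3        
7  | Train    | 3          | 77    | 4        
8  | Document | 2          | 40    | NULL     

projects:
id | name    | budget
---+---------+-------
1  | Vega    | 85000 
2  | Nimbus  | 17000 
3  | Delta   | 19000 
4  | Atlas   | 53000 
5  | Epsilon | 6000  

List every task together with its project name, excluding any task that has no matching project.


INNER JOIN keeps only tasks rows whose project_id matches an id in projects. Walk through each task:
  - task 1 (Optimize): project_id=1 -> matches Vega
  - task 2 (Design): project_id=4 -> matches Atlas
  - task 3 (Research): project_id=4 -> matches Atlas
  - task 4 (Migrate): project_id=5 -> matches Epsilon
  - task 5 (Plan): project_id=NULL, no match -> dropped
  - task 6 (Review): project_id=4 -> matches Atlas
  - task 7 (Train): project_id=3 -> matches Delta
  - task 8 (Document): project_id=2 -> matches Nimbus
So 1 of 8 rows is dropped.

SQL:
SELECT a.name, b.name AS project
FROM tasks a
INNER JOIN projects b ON a.project_id = b.id

Result:
name     | project
---------+--------
Optimize | Vega   
Design   | Atlas  
Research | Atlas  
Migrate  | Epsilon
Review   | Atlas  
Train    | Delta  
Document | Nimbus 


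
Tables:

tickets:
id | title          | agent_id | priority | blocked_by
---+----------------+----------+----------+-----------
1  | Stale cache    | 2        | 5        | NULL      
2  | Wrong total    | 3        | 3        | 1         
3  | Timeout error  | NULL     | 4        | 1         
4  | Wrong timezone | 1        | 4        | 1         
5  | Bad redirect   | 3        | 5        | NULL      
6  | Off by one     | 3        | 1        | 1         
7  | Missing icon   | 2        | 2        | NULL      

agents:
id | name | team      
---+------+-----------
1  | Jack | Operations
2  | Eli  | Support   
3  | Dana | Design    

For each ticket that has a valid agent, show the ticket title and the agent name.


INNER JOIN keeps only tickets rows whose agent_id matches an id in agents. Walk through each ticket:
  - ticket 1 (Stale cache): agent_id=2 -> matches Eli
  - ticket 2 (Wrong total): agent_id=3 -> matches Dana
  - ticket 3 (Timeout error): agent_id=NULL, no match -> dropped
  - ticket 4 (Wrong timezone): agent_id=1 -> matches Jack
  - ticket 5 (Bad redirect): agent_id=3 -> matches Dana
  - ticket 6 (Off by one): agent_id=3 -> matches Dana
  - ticket 7 (Missing icon): agent_id=2 -> matches Eli
So 1 of 7 rows is dropped.

SQL:
SELECT a.title, b.name AS agent
FROM tickets a
INNER JOIN agents b ON a.agent_id = b.id

Result:
title          | agent
---------------+------
Stale cache    | Eli  
Wrong total    | Dana 
Wrong timezone | Jack 
Bad redirect   | Dana 
Off by one     | Dana 
Missing icon   | Eli  


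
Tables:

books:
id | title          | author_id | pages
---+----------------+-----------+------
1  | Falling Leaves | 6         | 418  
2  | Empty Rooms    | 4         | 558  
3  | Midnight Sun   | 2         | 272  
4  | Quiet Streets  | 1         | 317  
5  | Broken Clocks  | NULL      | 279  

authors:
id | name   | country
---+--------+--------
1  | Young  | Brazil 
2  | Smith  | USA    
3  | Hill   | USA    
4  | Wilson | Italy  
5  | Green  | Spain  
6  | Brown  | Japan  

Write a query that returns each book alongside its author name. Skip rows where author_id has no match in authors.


INNER JOIN keeps only books rows whose author_id matches an id in authors. Walk through each book:
  - book 1 (Falling Leaves): author_id=6 -> matches Brown
  - book 2 (Empty Rooms): author_id=4 -> matches Wilson
  - book 3 (Midnight Sun): author_id=2 -> matches Smith
  - book 4 (Quiet Streets): author_id=1 -> matches Young
  - book 5 (Broken Clocks): author_id=NULL, no match -> dropped
So 1 of 5 rows is dropped.

SQL:
SELECT a.title, b.name AS author
FROM books a
INNER JOIN authors b ON a.author_id = b.id

Result:
title          | author
---------------+-------
Falling Leaves | Brown 
Empty Rooms    | Wilson
Midnight Sun   | Smith 
Quiet Streets  | Young 


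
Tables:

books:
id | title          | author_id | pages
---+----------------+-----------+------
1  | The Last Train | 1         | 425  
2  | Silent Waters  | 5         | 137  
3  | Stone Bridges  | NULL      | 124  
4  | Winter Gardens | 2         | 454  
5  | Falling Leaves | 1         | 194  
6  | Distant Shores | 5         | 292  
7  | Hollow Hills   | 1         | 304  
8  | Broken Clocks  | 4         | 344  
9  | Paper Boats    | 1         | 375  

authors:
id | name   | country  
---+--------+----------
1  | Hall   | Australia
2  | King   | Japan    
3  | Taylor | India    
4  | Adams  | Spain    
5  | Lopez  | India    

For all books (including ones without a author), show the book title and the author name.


LEFT JOIN keeps every row from books (the left table); where author_id has no match in authors, the author columns become NULL. Walk through each book:
  - book 1 (The Last Train): author_id=1 -> matches Hall
  - book 2 (Silent Waters): author_id=5 -> matches Lopez
  - book 3 (Stone Bridges): author_id=NULL, no match -> kept with NULL
  - book 4 (Winter Gardens): author_id=2 -> matches King
  - book 5 (Falling Leaves): author_id=1 -> matches Hall
  - book 6 (Distant Shores): author_id=5 -> matches Lopez
  - book 7 (Hollow Hills): author_id=1 -> matches Hall
  - book 8 (Broken Clocks): author_id=4 -> matches Adams
  - book 9 (Paper Boats): author_id=1 -> matches Hall
All 9 rows appear; 1 has NULL author.

SQL:
SELECT a.title, b.name AS author
FROM books a
LEFT JOIN authors b ON a.author_id = b.id

Result:
title          | author
---------------+-------
The Last Train | Hall  
Silent Waters  | Lopez 
Stone Bridges  | NULL  
Winter Gardens | King  
Falling Leaves | Hall  
Distant Shores | Lopez 
Hollow Hills   | Hall  
Broken Clocks  | Adams 
Paper Boats    | Hall  


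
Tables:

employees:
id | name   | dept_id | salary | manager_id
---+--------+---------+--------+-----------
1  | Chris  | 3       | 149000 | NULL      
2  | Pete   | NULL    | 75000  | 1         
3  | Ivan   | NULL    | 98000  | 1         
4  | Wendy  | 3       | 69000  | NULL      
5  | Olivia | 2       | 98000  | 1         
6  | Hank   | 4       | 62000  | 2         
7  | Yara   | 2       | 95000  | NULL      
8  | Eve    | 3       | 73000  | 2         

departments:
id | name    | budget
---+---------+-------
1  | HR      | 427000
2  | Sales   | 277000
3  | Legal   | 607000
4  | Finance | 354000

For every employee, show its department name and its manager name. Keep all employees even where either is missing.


Two LEFT JOINs from the same base table employees: one to departments via dept_id, one to employees itself via manager_id. Both are LEFT so every employee is preserved.
Match against departments:
  - employee 1 (Chris): dept_id=3 -> matches Legal
  - employee 2 (Pete): dept_id=NULL, no match -> kept with NULL
  - employee 3 (Ivan): dept_id=NULL, no match -> kept with NULL
  - employee 4 (Wendy): dept_id=3 -> matches Legal
  - employee 5 (Olivia): dept_id=2 -> matches Sales
  - employee 6 (Hank): dept_id=4 -> matches Finance
  - employee 7 (Yara): dept_id=2 -> matches Sales
  - employee 8 (Eve): dept_id=3 -> matches Legal
Match against employees (self):
  - employee 1 (Chris): manager_id=NULL -> NULL
  - employee 2 (Pete): manager_id=1 -> Chris
  - employee 3 (Ivan): manager_id=1 -> Chris
  - employee 4 (Wendy): manager_id=NULL -> NULL
  - employee 5 (Olivia): manager_id=1 -> Chris
  - employee 6 (Hank): manager_id=2 -> Pete
  - employee 7 (Yara): manager_id=NULL -> NULL
  - employee 8 (Eve): manager_id=2 -> Pete

SQL:
SELECT a.name, b.name AS department, c.name AS manager
FROM employees a
LEFT JOIN departments b ON a.dept_id = b.id
LEFT JOIN employees c ON a.manager_id = c.id

Result:
name   | department | manager
-------+------------+--------
Chris  | Legal      | NULL   
Pete   | NULL       | Chris  
Ivan   | NULL       | Chris  
Wendy  | Legal      | NULL   
Olivia | Sales      | Chris  
Hank   | Finance    | Pete   
Yara   | Sales      | NULL   
Eve    | Legal      | Pete   


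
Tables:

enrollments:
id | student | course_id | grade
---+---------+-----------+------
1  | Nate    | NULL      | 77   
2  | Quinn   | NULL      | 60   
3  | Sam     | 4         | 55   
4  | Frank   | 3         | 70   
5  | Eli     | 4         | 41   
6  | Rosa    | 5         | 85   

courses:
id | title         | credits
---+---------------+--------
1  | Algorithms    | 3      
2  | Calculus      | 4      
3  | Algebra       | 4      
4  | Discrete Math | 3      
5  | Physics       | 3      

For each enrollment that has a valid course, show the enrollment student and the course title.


INNER JOIN keeps only enrollments rows whose course_id matches an id in courses. Walk through each enrollment:
  - enrollment 1 (Nate): course_id=NULL, no match -> dropped
  - enrollment 2 (Quinn): course_id=NULL, no match -> dropped
  - enrollment 3 (Sam): course_id=4 -> matches Discrete Math
  - enrollment 4 (Frank): course_id=3 -> matches Algebra
  - enrollment 5 (Eli): course_id=4 -> matches Discrete Math
  - enrollment 6 (Rosa): course_id=5 -> matches Physics
So 2 of 6 rows are dropped.

SQL:
SELECT a.student, b.title AS course
FROM enrollments a
INNER JOIN courses b ON a.course_id = b.id

Result:
student | course       
--------+--------------
Sam     | Discrete Math
Frank   | Algebra      
Eli     | Discrete Math
Rosa    | Physics      


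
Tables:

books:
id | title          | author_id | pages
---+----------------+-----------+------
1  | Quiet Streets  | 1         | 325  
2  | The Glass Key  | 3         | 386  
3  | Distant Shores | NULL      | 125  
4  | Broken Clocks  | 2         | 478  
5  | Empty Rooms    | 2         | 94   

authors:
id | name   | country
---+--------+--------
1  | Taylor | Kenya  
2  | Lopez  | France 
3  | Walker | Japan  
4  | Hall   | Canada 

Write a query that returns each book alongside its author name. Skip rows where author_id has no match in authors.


INNER JOIN keeps only books rows whose author_id matches an id in authors. Walk through each book:
  - book 1 (Quiet Streets): author_id=1 -> matches Taylor
  - book 2 (The Glass Key): author_id=3 -> matches Walker
  - book 3 (Distant Shores): author_id=NULL, no match -> dropped
  - book 4 (Broken Clocks): author_id=2 -> matches Lopez
  - book 5 (Empty Rooms): author_id=2 -> matches Lopez
So 1 of 5 rows is dropped.

SQL:
SELECT a.title, b.name AS author
FROM books a
INNER JOIN authors b ON a.author_id = b.id

Result:
title         | author
--------------+-------
Quiet Streets | Taylor
The Glass Key | Walker
Broken Clocks | Lopez 
Empty Rooms   | Lopez 


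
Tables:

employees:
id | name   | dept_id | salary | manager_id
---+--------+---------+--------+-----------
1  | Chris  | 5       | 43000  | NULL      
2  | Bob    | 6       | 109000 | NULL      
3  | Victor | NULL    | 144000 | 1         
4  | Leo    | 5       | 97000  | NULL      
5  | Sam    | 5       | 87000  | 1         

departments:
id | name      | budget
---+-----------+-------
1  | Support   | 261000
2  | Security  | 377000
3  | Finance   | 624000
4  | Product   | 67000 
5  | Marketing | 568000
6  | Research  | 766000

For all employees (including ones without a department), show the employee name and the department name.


LEFT JOIN keeps every row from employees (the left table); where dept_id has no match in departments, the department columns become NULL. Walk through each employee:
  - employee 1 (Chris): dept_id=5 -> matches Marketing
  - employee 2 (Bob): dept_id=6 -> matches Research
  - employee 3 (Victor): dept_id=NULL, no match -> kept with NULL
  - employee 4 (Leo): dept_id=5 -> matches Marketing
  - employee 5 (Sam): dept_id=5 -> matches Marketing
All 5 rows appear; 1 has NULL department.

SQL:
SELECT a.name, b.name AS department
FROM employees a
LEFT JOIN departments b ON a.dept_id = b.id

Result:
name   | department
-------+-----------
Chris  | Marketing 
Bob    | Research  
Victor | NULL      
Leo    | Marketing 
Sam    | Marketing 


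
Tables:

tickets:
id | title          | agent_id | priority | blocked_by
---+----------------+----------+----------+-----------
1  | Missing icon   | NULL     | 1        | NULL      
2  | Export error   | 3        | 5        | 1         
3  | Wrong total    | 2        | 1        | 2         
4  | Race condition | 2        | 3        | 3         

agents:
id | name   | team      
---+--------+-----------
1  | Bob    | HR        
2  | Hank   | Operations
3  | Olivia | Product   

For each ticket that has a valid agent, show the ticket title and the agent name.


INNER JOIN keeps only tickets rows whose agent_id matches an id in agents. Walk through each ticket:
  - ticket 1 (Missing icon): agent_id=NULL, no match -> dropped
  - ticket 2 (Export error): agent_id=3 -> matches Olivia
  - ticket 3 (Wrong total): agent_id=2 -> matches Hank
  - ticket 4 (Race condition): agent_id=2 -> matches Hank
So 1 of 4 rows is dropped.

SQL:
SELECT a.title, b.name AS agent
FROM tickets a
INNER JOIN agents b ON a.agent_id = b.id

Result:
title          | agent 
---------------+-------
Export error   | Olivia
Wrong total    | Hank  
Race condition | Hank  


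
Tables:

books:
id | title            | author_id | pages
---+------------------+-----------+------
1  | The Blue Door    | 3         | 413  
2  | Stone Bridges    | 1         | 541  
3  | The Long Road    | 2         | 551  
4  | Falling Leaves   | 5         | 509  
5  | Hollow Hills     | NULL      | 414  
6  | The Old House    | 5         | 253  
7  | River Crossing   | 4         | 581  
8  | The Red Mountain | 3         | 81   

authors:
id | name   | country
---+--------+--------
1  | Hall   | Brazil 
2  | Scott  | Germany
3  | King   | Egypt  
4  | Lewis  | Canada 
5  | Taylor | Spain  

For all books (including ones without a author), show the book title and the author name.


LEFT JOIN keeps every row from books (the left table); where author_id has no match in authors, the author columns become NULL. Walk through each book:
  - book 1 (The Blue Door): author_id=3 -> matches King
  - book 2 (Stone Bridges): author_id=1 -> matches Hall
  - book 3 (The Long Road): author_id=2 -> matches Scott
  - book 4 (Falling Leaves): author_id=5 -> matches Taylor
  - book 5 (Hollow Hills): author_id=NULL, no match -> kept with NULL
  - book 6 (The Old House): author_id=5 -> matches Taylor
  - book 7 (River Crossing): author_id=4 -> matches Lewis
  - book 8 (The Red Mountain): author_id=3 -> matches King
All 8 rows appear; 1 has NULL author.

SQL:
SELECT a.title, b.name AS author
FROM books a
LEFT JOIN authors b ON a.author_id = b.id

Result:
title            | author
-----------------+-------
The Blue Door    | King  
Stone Bridges    | Hall  
The Long Road    | Scott 
Falling Leaves   | Taylor
Hollow Hills     | NULL  
The Old House    | Taylor
River Crossing   | Lewis 
The Red Mountain | King  


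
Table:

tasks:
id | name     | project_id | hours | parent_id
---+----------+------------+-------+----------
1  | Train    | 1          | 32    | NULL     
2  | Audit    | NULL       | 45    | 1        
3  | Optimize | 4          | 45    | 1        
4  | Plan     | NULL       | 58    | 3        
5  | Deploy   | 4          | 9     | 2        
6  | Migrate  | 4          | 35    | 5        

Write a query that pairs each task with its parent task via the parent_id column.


This is a self-join: tasks is joined to a second copy of itself, matching each row's parent_id to another row's id. Use LEFT JOIN so rows with parent_id=NULL are kept.
  - task 1 (Train): parent_id=NULL -> NULL
  - task 2 (Audit): parent_id=1 -> Train
  - task 3 (Optimize): parent_id=1 -> Train
  - task 4 (Plan): parent_id=3 -> Optimize
  - task 5 (Deploy): parent_id=2 -> Audit
  - task 6 (Migrate): parent_id=5 -> Deploy

SQL:
SELECT a.name AS item, b.name AS parent
FROM tasks a
LEFT JOIN tasks b ON a.parent_id = b.id

Result:
item     | parent  
---------+---------
Train    | NULL    
Audit    | Train   
Optimize | Train   
Plan     | Optimize
Deploy   | Audit   
Migrate  | Deploy  


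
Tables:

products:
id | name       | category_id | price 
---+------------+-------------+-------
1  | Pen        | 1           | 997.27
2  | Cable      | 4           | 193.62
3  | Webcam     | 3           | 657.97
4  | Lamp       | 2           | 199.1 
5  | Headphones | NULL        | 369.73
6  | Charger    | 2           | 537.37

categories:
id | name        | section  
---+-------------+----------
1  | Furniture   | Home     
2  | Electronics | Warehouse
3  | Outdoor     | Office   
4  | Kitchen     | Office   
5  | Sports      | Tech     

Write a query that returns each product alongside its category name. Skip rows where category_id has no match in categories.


INNER JOIN keeps only products rows whose category_id matches an id in categories. Walk through each product:
  - product 1 (Pen): category_id=1 -> matches Furniture
  - product 2 (Cable): category_id=4 -> matches Kitchen
  - product 3 (Webcam): category_id=3 -> matches Outdoor
  - product 4 (Lamp): category_id=2 -> matches Electronics
  - product 5 (Headphones): category_id=NULL, no match -> dropped
  - product 6 (Charger): category_id=2 -> matches Electronics
So 1 of 6 rows is dropped.

SQL:
SELECT a.name, b.name AS category
FROM products a
INNER JOIN categories b ON a.category_id = b.id

Result:
name    | category   
--------+------------
Pen     | Furniture  
Cable   | Kitchen    
Webcam  | Outdoor    
Lamp    | Electronics
Charger | Electronics


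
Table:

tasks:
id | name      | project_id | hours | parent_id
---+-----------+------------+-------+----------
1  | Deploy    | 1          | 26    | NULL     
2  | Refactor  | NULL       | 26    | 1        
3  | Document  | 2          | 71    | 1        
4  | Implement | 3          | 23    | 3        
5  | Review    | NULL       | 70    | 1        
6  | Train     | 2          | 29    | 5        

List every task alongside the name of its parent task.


This is a self-join: tasks is joined to a second copy of itself, matching each row's parent_id to another row's id. Use LEFT JOIN so rows with parent_id=NULL are kept.
  - task 1 (Deploy): parent_id=NULL -> NULL
  - task 2 (Refactor): parent_id=1 -> Deploy
  - task 3 (Document): parent_id=1 -> Deploy
  - task 4 (Implement): parent_id=3 -> Document
  - task 5 (Review): parent_id=1 -> Deploy
  - task 6 (Train): parent_id=5 -> Review

SQL:
SELECT a.name AS item, b.name AS parent
FROM tasks a
LEFT JOIN tasks b ON a.parent_id = b.id

Result:
item      | parent  
----------+---------
Deploy    | NULL    
Refactor  | Deploy  
Document  | Deploy  
Implement | Document
Review    | Deploy  
Train     | Review  


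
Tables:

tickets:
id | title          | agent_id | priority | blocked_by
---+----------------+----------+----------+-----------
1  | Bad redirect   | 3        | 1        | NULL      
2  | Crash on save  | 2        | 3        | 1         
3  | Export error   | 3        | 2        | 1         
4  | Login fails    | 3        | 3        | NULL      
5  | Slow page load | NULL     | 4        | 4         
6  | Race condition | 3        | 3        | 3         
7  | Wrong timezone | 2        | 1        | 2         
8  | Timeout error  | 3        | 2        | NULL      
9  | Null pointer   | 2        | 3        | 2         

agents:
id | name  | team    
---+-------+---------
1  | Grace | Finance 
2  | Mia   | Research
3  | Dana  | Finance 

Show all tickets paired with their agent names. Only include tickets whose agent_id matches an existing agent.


INNER JOIN keeps only tickets rows whose agent_id matches an id in agents. Walk through each ticket:
  - ticket 1 (Bad redirect): agent_id=3 -> matches Dana
  - ticket 2 (Crash on save): agent_id=2 -> matches Mia
  - ticket 3 (Export error): agent_id=3 -> matches Dana
  - ticket 4 (Login fails): agent_id=3 -> matches Dana
  - ticket 5 (Slow page load): agent_id=NULL, no match -> dropped
  - ticket 6 (Race condition): agent_id=3 -> matches Dana
  - ticket 7 (Wrong timezone): agent_id=2 -> matches Mia
  - ticket 8 (Timeout error): agent_id=3 -> matches Dana
  - ticket 9 (Null pointer): agent_id=2 -> matches Mia
So 1 of 9 rows is dropped.

SQL:
SELECT a.title, b.name AS agent
FROM tickets a
INNER JOIN agents b ON a.agent_id = b.id

Result:
title          | agent
---------------+------
Bad redirect   | Dana 
Crash on save  | Mia  
Export error   | Dana 
Login fails    | Dana 
Race condition | Dana 
Wrong timezone | Mia  
Timeout error  | Dana 
Null pointer   | Mia  


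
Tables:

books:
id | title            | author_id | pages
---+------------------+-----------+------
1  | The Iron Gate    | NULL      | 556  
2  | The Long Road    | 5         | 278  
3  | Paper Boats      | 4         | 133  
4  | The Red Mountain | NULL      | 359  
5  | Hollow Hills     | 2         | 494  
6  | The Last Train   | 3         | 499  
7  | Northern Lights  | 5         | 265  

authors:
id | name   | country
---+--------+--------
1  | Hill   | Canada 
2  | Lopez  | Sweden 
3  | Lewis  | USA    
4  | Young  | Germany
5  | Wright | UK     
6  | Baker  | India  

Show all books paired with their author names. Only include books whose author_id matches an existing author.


INNER JOIN keeps only books rows whose author_id matches an id in authors. Walk through each book:
  - book 1 (The Iron Gate): author_id=NULL, no match -> dropped
  - book 2 (The Long Road): author_id=5 -> matches Wright
  - book 3 (Paper Boats): author_id=4 -> matches Young
  - book 4 (The Red Mountain): author_id=NULL, no match -> dropped
  - book 5 (Hollow Hills): author_id=2 -> matches Lopez
  - book 6 (The Last Train): author_id=3 -> matches Lewis
  - book 7 (Northern Lights): author_id=5 -> matches Wright
So 2 of 7 rows are dropped.

SQL:
SELECT a.title, b.name AS author
FROM books a
INNER JOIN authors b ON a.author_id = b.id

Result:
title           | author
----------------+-------
The Long Road   | Wright
Paper Boats     | Young 
Hollow Hills    | Lopez 
The Last Train  | Lewis 
Northern Lights | Wright
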